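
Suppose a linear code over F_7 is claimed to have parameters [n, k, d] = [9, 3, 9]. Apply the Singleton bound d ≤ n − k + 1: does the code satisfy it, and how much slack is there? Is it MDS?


Singleton RHS = n − k + 1 = 7, slack = -2, bound violated (no such code; not MDS).

Singleton bound: d ≤ n − k + 1.
Here n = 9, k = 3, so n − k + 1 = 7.
Given d = 9, check d ≤ 7: NO.
Slack = (n − k + 1) − d = -2.
The slack is negative: d = 9 exceeds n − k + 1 = 7 by 2, so the Singleton bound is violated and no linear [9, 3, 9]_7 code can exist. In particular it is not MDS (MDS requires d = n − k + 1 exactly).
Description: the claimed parameters are [9, 3, 9]_7; such a code would be impossible (violates the Singleton bound).


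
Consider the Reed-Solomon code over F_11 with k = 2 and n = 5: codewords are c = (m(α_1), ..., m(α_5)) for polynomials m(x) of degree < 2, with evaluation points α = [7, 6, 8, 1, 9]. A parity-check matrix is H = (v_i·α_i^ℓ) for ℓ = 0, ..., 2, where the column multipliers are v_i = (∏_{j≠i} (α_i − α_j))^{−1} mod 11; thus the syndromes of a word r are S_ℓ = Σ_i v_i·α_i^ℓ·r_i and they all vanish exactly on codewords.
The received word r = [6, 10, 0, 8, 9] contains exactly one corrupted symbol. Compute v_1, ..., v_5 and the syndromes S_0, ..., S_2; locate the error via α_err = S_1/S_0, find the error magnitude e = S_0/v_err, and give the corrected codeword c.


S = (8, 9, 6), error at position 3, error magnitude e = 9, c = [6, 10, 2, 8, 9].

Step 1: column multipliers v_i = (∏_{j≠i}(α_i − α_j))^{−1} mod 11.
  i = 1 (α = 7): (7−6)(7−8)(7−1)(7−9) = 1·(−1)·6·(−2) = 12 ≡ 1, so v_1 = 1^{−1} = 1 (mod 11).
  i = 2 (α = 6): (6−7)(6−8)(6−1)(6−9) = (−1)·(−2)·5·(−3) = −30 ≡ 3, so v_2 = 3^{−1} = 4 (mod 11).
  i = 3 (α = 8): (8−7)(8−6)(8−1)(8−9) = 1·2·7·(−1) = −14 ≡ 8, so v_3 = 8^{−1} = 7 (mod 11).
  i = 4 (α = 1): (1−7)(1−6)(1−8)(1−9) = (−6)·(−5)·(−7)·(−8) = 1680 ≡ 8, so v_4 = 8^{−1} = 7 (mod 11).
  i = 5 (α = 9): (9−7)(9−6)(9−8)(9−1) = 2·3·1·8 = 48 ≡ 4, so v_5 = 4^{−1} = 3 (mod 11).
  v = [1, 4, 7, 7, 3].
Step 2: syndromes of r = [6, 10, 0, 8, 9] (all sums mod 11).
  S_0 = Σ v_i r_i = 1·6 + 4·10 + 7·0 + 7·8 + 3·9 = 129 ≡ 8.
  S_1 = Σ v_i α_i r_i = 1·7·6 + 4·6·10 + 7·8·0 + 7·1·8 + 3·9·9 = 581 ≡ 9.
  α_i^2 mod 11 = [5, 3, 9, 1, 4].
  S_2 = Σ v_i α_i^2 r_i = 1·5·6 + 4·3·10 + 7·9·0 + 7·1·8 + 3·4·9 = 314 ≡ 6.
  S = (8, 9, 6) ≠ 0, so r is not a codeword (an error is present).
Step 3: locate the error. For a single error e at position i, S_ℓ = v_i·e·α_i^ℓ, so α_err = S_1/S_0.
  S_0^{−1} = 8^{−1} = 7 (mod 11), so α_err = 9·7 = 63 ≡ 8 = α_3. Error position i = 3.
  Consistency check: S_2/S_1 = 6·5 = 30 ≡ 8 = α_err ✓ (single-error assumption holds).
Step 4: error magnitude e = S_0/v_3 = S_0·∏_{j≠3}(α_3 − α_j) = 8·8 = 64 ≡ 9 (mod 11).
Step 5: correct position 3: c_3 = r_3 − e = 0 − 9 ≡ 2 (mod 11). Hence c = [6, 10, 2, 8, 9].
  Check: interpolating c through the α_i gives m(x) = 1 + 7·x (degree < 2) with m(α_i) = c_i for every i, so c is indeed a codeword.


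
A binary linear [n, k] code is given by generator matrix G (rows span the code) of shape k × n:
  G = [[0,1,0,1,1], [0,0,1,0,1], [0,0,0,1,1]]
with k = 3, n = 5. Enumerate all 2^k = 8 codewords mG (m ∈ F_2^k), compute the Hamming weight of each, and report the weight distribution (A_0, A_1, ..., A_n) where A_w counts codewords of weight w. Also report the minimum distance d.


Weight distribution: A_0 = 1, A_1 = 1, A_2 = 3, A_3 = 3. Minimum distance d = 1.

Enumerate all 2^3 = 8 messages m ∈ F_2^3.
For each, compute codeword c = mG in F_2^5, then tally its weight.
  m = 000 → c = 00000, weight = 0.
  m = 100 → c = 01011, weight = 3.
  m = 010 → c = 00101, weight = 2.
  m = 110 → c = 01110, weight = 3.
  m = 001 → c = 00011, weight = 2.
  m = 101 → c = 01000, weight = 1.
  m = 011 → c = 00110, weight = 2.
  m = 111 → c = 01101, weight = 3.
Tally weights:
  weight 0: 1 codewords.
  weight 1: 1 codewords.
  weight 2: 3 codewords.
  weight 3: 3 codewords.
Minimum distance d = smallest w > 0 with A_w > 0 = 1.
Sanity: Σ A_w = 8 = 2^3 = 8 ✓.


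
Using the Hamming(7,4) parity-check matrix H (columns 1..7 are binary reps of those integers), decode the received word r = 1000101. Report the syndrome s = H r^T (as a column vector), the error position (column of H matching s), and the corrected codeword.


s = (0, 1, 1)^T, error position = 3, corrected codeword c = 1010101

Compute s = H r^T mod 2 one row at a time:
  s_1 = 0 + 1 + 0 + 1 = 2 ≡ 0 (mod 2).
  s_2 = 0 + 0 + 0 + 1 = 1 ≡ 1 (mod 2).
  s_3 = 1 + 0 + 1 + 1 = 3 ≡ 1 (mod 2).
s = (0, 1, 1)^T — this equals column 3 of H (binary 011), so error is at position 3.
Correct: flip bit 3 of r = 1000101 to get c = 1010101.


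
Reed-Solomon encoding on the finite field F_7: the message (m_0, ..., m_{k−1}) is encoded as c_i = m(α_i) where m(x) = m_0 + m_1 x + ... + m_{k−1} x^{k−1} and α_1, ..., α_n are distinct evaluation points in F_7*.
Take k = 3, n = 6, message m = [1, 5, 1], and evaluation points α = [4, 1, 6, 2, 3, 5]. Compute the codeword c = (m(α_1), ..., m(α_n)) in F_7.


c = [2, 0, 4, 1, 4, 2]

Message polynomial: m(x) = 1 + 5·x + 1·x^2 (mod 7).
For each evaluation point α_i, compute m(α_i) mod 7:
  α_1 = 4: Horner steps 1 → 2 → 2, so m(4) = 2.
  α_2 = 1: Horner steps 1 → 6 → 0, so m(1) = 0.
  α_3 = 6: Horner steps 1 → 4 → 4, so m(6) = 4.
  α_4 = 2: Horner steps 1 → 0 → 1, so m(2) = 1.
  α_5 = 3: Horner steps 1 → 1 → 4, so m(3) = 4.
  α_6 = 5: Horner steps 1 → 3 → 2, so m(5) = 2.
Codeword c = [2, 0, 4, 1, 4, 2] ∈ F_7^6.


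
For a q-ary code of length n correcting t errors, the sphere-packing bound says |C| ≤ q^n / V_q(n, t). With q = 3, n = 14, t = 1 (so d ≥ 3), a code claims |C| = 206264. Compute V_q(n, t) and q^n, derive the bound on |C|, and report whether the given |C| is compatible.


V_q(n, t) = 29, q^n = 4782969, Hamming bound = 164929, |C| = 206264 > bound (violated).

Step 1: Compute V_q(n, t) = Σ_{j=0}^1 C(n, j) (q−1)^j.
  j = 0: C(14,0)·(2)^0 = 1·1 = 1.
  j = 1: C(14,1)·(2)^1 = 14·2 = 28.
  V_q(n, t) = 1 + 28 = 29.
Step 2: q^n = 3^14 = 4782969.
Step 3: Hamming bound ⌊q^n / V_q(n,t)⌋ = ⌊4782969/29⌋ = 164929.
Step 4: Compare |C| = 206264 to 164929: violated.
The claimed |C| lies above the Hamming bound, so no 3-ary code of length 14 with d ≥ 3 can have 206264 codewords.


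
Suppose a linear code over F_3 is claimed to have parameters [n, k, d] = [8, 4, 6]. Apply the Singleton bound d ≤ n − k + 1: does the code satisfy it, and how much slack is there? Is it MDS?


Singleton RHS = n − k + 1 = 5, slack = -1, bound violated (no such code; not MDS).

Singleton bound: d ≤ n − k + 1.
Here n = 8, k = 4, so n − k + 1 = 5.
Given d = 6, check d ≤ 5: NO.
Slack = (n − k + 1) − d = -1.
The slack is negative: d = 6 exceeds n − k + 1 = 5 by 1, so the Singleton bound is violated and no linear [8, 4, 6]_3 code can exist. In particular it is not MDS (MDS requires d = n − k + 1 exactly).
Description: the claimed parameters are [8, 4, 6]_3; such a code would be impossible (violates the Singleton bound).


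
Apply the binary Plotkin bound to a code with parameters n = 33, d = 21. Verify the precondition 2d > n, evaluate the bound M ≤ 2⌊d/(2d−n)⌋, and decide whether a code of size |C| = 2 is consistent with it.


Plotkin bound M ≤ 4; given |C| = 2 ≤ bound (satisfied).

Check applicability: 2d = 42, n = 33.
2d − n = 9 > 0, so Plotkin applies.
Compute d/(2d−n) = 21/9 ≈ 2.3333.
⌊d/(2d−n)⌋ = 2.
Plotkin bound: M ≤ 2·2 = 4.
Given |C| = 2, check: satisfied.
This |C| is below the Plotkin bound.


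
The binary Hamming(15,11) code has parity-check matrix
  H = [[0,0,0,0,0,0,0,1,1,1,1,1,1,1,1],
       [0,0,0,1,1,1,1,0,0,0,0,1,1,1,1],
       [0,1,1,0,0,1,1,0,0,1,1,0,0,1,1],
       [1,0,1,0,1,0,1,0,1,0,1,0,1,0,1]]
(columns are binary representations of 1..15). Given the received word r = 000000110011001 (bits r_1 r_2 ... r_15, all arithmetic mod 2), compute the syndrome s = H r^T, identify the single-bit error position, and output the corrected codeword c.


s = (0, 1, 1, 1)^T, error position = 7, corrected codeword c = 000000010011001

Compute s = H r^T mod 2 one row at a time:
  s_1 = 1 + 0 + 0 + 1 + 1 + 0 + 0 + 1 = 4 ≡ 0 (mod 2).
  s_2 = 0 + 0 + 0 + 1 + 1 + 0 + 0 + 1 = 3 ≡ 1 (mod 2).
  s_3 = 0 + 0 + 0 + 1 + 0 + 1 + 0 + 1 = 3 ≡ 1 (mod 2).
  s_4 = 0 + 0 + 0 + 1 + 0 + 1 + 0 + 1 = 3 ≡ 1 (mod 2).
s = (0, 1, 1, 1)^T — this equals column 7 of H (binary 0111), so error is at position 7.
Correct: flip bit 7 of r = 000000110011001 to get c = 000000010011001.


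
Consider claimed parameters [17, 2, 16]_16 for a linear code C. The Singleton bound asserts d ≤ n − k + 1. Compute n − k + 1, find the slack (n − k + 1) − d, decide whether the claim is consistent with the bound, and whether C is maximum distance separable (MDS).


Singleton RHS = n − k + 1 = 16, slack = 0, bound satisfied, MDS.

Singleton bound: d ≤ n − k + 1.
Here n = 17, k = 2, so n − k + 1 = 16.
Given d = 16, check d ≤ 16: YES.
Slack = (n − k + 1) − d = 0.
The code is MDS (slack = 0).
Description: the claimed parameters are [17, 2, 16]_16; such a code would be MDS (meets Singleton bound).


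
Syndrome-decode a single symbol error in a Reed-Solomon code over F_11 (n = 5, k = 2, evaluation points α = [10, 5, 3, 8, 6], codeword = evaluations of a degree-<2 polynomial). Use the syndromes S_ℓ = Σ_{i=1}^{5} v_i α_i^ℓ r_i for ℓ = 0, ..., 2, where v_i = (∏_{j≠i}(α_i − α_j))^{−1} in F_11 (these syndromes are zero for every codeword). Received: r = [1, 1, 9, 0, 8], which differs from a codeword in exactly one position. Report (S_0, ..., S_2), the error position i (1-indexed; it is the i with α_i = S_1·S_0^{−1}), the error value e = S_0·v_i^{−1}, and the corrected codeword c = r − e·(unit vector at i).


S = (4, 7, 4), error at position 1, error magnitude e = 9, c = [3, 1, 9, 0, 8].

Step 1: column multipliers v_i = (∏_{j≠i}(α_i − α_j))^{−1} mod 11.
  i = 1 (α = 10): (10−5)(10−3)(10−8)(10−6) = 5·7·2·4 = 280 ≡ 5, so v_1 = 5^{−1} = 9 (mod 11).
  i = 2 (α = 5): (5−10)(5−3)(5−8)(5−6) = (−5)·2·(−3)·(−1) = −30 ≡ 3, so v_2 = 3^{−1} = 4 (mod 11).
  i = 3 (α = 3): (3−10)(3−5)(3−8)(3−6) = (−7)·(−2)·(−5)·(−3) = 210 ≡ 1, so v_3 = 1^{−1} = 1 (mod 11).
  i = 4 (α = 8): (8−10)(8−5)(8−3)(8−6) = (−2)·3·5·2 = −60 ≡ 6, so v_4 = 6^{−1} = 2 (mod 11).
  i = 5 (α = 6): (6−10)(6−5)(6−3)(6−8) = (−4)·1·3·(−2) = 24 ≡ 2, so v_5 = 2^{−1} = 6 (mod 11).
  v = [9, 4, 1, 2, 6].
Step 2: syndromes of r = [1, 1, 9, 0, 8] (all sums mod 11).
  S_0 = Σ v_i r_i = 9·1 + 4·1 + 1·9 + 2·0 + 6·8 = 70 ≡ 4.
  S_1 = Σ v_i α_i r_i = 9·10·1 + 4·5·1 + 1·3·9 + 2·8·0 + 6·6·8 = 425 ≡ 7.
  α_i^2 mod 11 = [1, 3, 9, 9, 3].
  S_2 = Σ v_i α_i^2 r_i = 9·1·1 + 4·3·1 + 1·9·9 + 2·9·0 + 6·3·8 = 246 ≡ 4.
  S = (4, 7, 4) ≠ 0, so r is not a codeword (an error is present).
Step 3: locate the error. For a single error e at position i, S_ℓ = v_i·e·α_i^ℓ, so α_err = S_1/S_0.
  S_0^{−1} = 4^{−1} = 3 (mod 11), so α_err = 7·3 = 21 ≡ 10 = α_1. Error position i = 1.
  Consistency check: S_2/S_1 = 4·8 = 32 ≡ 10 = α_err ✓ (single-error assumption holds).
Step 4: error magnitude e = S_0/v_1 = S_0·∏_{j≠1}(α_1 − α_j) = 4·5 = 20 ≡ 9 (mod 11).
Step 5: correct position 1: c_1 = r_1 − e = 1 − 9 ≡ 3 (mod 11). Hence c = [3, 1, 9, 0, 8].
  Check: interpolating c through the α_i gives m(x) = 10 + 7·x (degree < 2) with m(α_i) = c_i for every i, so c is indeed a codeword.


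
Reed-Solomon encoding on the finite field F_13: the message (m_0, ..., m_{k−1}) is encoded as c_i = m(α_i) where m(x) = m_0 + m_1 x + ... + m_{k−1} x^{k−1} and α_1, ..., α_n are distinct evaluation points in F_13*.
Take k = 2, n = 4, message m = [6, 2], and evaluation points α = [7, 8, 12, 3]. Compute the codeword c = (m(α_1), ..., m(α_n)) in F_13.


c = [7, 9, 4, 12]

Message polynomial: m(x) = 6 + 2·x (mod 13).
For each evaluation point α_i, compute m(α_i) mod 13:
  α_1 = 7: Horner steps 2 → 7, so m(7) = 7.
  α_2 = 8: Horner steps 2 → 9, so m(8) = 9.
  α_3 = 12: Horner steps 2 → 4, so m(12) = 4.
  α_4 = 3: Horner steps 2 → 12, so m(3) = 12.
Codeword c = [7, 9, 4, 12] ∈ F_13^4.


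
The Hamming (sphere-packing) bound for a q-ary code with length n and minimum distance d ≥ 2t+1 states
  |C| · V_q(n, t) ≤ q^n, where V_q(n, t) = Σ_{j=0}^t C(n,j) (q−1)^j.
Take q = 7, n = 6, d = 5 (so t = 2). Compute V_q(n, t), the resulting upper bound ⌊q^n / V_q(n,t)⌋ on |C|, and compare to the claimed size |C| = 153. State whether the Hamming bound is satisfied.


V_q(n, t) = 577, q^n = 117649, Hamming bound = 203, |C| = 153 ≤ bound (satisfied).

Step 1: Compute V_q(n, t) = Σ_{j=0}^2 C(n, j) (q−1)^j.
  j = 0: C(6,0)·(6)^0 = 1·1 = 1.
  j = 1: C(6,1)·(6)^1 = 6·6 = 36.
  j = 2: C(6,2)·(6)^2 = 15·36 = 540.
  V_q(n, t) = 1 + 36 + 540 = 577.
Step 2: q^n = 7^6 = 117649.
Step 3: Hamming bound ⌊q^n / V_q(n,t)⌋ = ⌊117649/577⌋ = 203.
Step 4: Compare |C| = 153 to 203: satisfied.
The claimed |C| lies below the Hamming bound.


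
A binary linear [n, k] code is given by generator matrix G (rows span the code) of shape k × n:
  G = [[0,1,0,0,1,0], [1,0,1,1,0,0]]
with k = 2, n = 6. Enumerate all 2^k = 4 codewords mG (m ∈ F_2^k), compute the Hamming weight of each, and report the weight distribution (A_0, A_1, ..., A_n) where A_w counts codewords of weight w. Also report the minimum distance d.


Weight distribution: A_0 = 1, A_2 = 1, A_3 = 1, A_5 = 1. Minimum distance d = 2.

Enumerate all 2^2 = 4 messages m ∈ F_2^2.
For each, compute codeword c = mG in F_2^6, then tally its weight.
  m = 00 → c = 000000, weight = 0.
  m = 10 → c = 010010, weight = 2.
  m = 01 → c = 101100, weight = 3.
  m = 11 → c = 111110, weight = 5.
Tally weights:
  weight 0: 1 codewords.
  weight 2: 1 codewords.
  weight 3: 1 codewords.
  weight 5: 1 codewords.
Minimum distance d = smallest w > 0 with A_w > 0 = 2.
Sanity: Σ A_w = 4 = 2^2 = 4 ✓.


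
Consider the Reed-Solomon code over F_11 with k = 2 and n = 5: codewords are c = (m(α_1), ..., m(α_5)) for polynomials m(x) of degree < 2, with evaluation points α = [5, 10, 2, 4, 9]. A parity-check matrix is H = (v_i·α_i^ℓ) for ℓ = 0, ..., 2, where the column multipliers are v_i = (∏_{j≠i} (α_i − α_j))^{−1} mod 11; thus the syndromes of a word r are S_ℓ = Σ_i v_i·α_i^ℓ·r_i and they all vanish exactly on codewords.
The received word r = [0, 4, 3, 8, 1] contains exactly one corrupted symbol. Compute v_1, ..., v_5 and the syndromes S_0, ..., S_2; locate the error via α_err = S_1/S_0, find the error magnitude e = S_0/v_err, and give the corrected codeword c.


S = (2, 4, 8), error at position 3, error magnitude e = 1, c = [0, 4, 2, 8, 1].

Step 1: column multipliers v_i = (∏_{j≠i}(α_i − α_j))^{−1} mod 11.
  i = 1 (α = 5): (5−10)(5−2)(5−4)(5−9) = (−5)·3·1·(−4) = 60 ≡ 5, so v_1 = 5^{−1} = 9 (mod 11).
  i = 2 (α = 10): (10−5)(10−2)(10−4)(10−9) = 5·8·6·1 = 240 ≡ 9, so v_2 = 9^{−1} = 5 (mod 11).
  i = 3 (α = 2): (2−5)(2−10)(2−4)(2−9) = (−3)·(−8)·(−2)·(−7) = 336 ≡ 6, so v_3 = 6^{−1} = 2 (mod 11).
  i = 4 (α = 4): (4−5)(4−10)(4−2)(4−9) = (−1)·(−6)·2·(−5) = −60 ≡ 6, so v_4 = 6^{−1} = 2 (mod 11).
  i = 5 (α = 9): (9−5)(9−10)(9−2)(9−4) = 4·(−1)·7·5 = −140 ≡ 3, so v_5 = 3^{−1} = 4 (mod 11).
  v = [9, 5, 2, 2, 4].
Step 2: syndromes of r = [0, 4, 3, 8, 1] (all sums mod 11).
  S_0 = Σ v_i r_i = 9·0 + 5·4 + 2·3 + 2·8 + 4·1 = 46 ≡ 2.
  S_1 = Σ v_i α_i r_i = 9·5·0 + 5·10·4 + 2·2·3 + 2·4·8 + 4·9·1 = 312 ≡ 4.
  α_i^2 mod 11 = [3, 1, 4, 5, 4].
  S_2 = Σ v_i α_i^2 r_i = 9·3·0 + 5·1·4 + 2·4·3 + 2·5·8 + 4·4·1 = 140 ≡ 8.
  S = (2, 4, 8) ≠ 0, so r is not a codeword (an error is present).
Step 3: locate the error. For a single error e at position i, S_ℓ = v_i·e·α_i^ℓ, so α_err = S_1/S_0.
  S_0^{−1} = 2^{−1} = 6 (mod 11), so α_err = 4·6 = 24 ≡ 2 = α_3. Error position i = 3.
  Consistency check: S_2/S_1 = 8·3 = 24 ≡ 2 = α_err ✓ (single-error assumption holds).
Step 4: error magnitude e = S_0/v_3 = S_0·∏_{j≠3}(α_3 − α_j) = 2·6 = 12 ≡ 1 (mod 11).
Step 5: correct position 3: c_3 = r_3 − e = 3 − 1 ≡ 2 (mod 11). Hence c = [0, 4, 2, 8, 1].
  Check: interpolating c through the α_i gives m(x) = 7 + 3·x (degree < 2) with m(α_i) = c_i for every i, so c is indeed a codeword.


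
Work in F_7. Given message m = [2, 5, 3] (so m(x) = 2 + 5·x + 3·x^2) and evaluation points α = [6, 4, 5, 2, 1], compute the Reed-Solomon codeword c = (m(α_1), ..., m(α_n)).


c = [0, 0, 4, 3, 3]

Message polynomial: m(x) = 2 + 5·x + 3·x^2 (mod 7).
For each evaluation point α_i, compute m(α_i) mod 7:
  α_1 = 6: Horner steps 3 → 2 → 0, so m(6) = 0.
  α_2 = 4: Horner steps 3 → 3 → 0, so m(4) = 0.
  α_3 = 5: Horner steps 3 → 6 → 4, so m(5) = 4.
  α_4 = 2: Horner steps 3 → 4 → 3, so m(2) = 3.
  α_5 = 1: Horner steps 3 → 1 → 3, so m(1) = 3.
Codeword c = [0, 0, 4, 3, 3] ∈ F_7^5.


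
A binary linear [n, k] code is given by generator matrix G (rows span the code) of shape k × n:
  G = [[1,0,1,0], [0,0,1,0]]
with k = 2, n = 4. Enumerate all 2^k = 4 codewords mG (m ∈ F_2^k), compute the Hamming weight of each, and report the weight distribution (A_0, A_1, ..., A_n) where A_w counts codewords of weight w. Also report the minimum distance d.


Weight distribution: A_0 = 1, A_1 = 2, A_2 = 1. Minimum distance d = 1.

Enumerate all 2^2 = 4 messages m ∈ F_2^2.
For each, compute codeword c = mG in F_2^4, then tally its weight.
  m = 00 → c = 0000, weight = 0.
  m = 10 → c = 1010, weight = 2.
  m = 01 → c = 0010, weight = 1.
  m = 11 → c = 1000, weight = 1.
Tally weights:
  weight 0: 1 codewords.
  weight 1: 2 codewords.
  weight 2: 1 codewords.
Minimum distance d = smallest w > 0 with A_w > 0 = 1.
Sanity: Σ A_w = 4 = 2^2 = 4 ✓.


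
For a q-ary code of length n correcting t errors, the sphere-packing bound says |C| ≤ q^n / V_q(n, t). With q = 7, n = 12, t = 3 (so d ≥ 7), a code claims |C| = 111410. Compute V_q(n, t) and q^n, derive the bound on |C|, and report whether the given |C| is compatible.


V_q(n, t) = 49969, q^n = 13841287201, Hamming bound = 276997, |C| = 111410 ≤ bound (satisfied).

Step 1: Compute V_q(n, t) = Σ_{j=0}^3 C(n, j) (q−1)^j.
  j = 0: C(12,0)·(6)^0 = 1·1 = 1.
  j = 1: C(12,1)·(6)^1 = 12·6 = 72.
  j = 2: C(12,2)·(6)^2 = 66·36 = 2376.
  j = 3: C(12,3)·(6)^3 = 220·216 = 47520.
  V_q(n, t) = 1 + 72 + 2376 + 47520 = 49969.
Step 2: q^n = 7^12 = 13841287201.
Step 3: Hamming bound ⌊q^n / V_q(n,t)⌋ = ⌊13841287201/49969⌋ = 276997.
Step 4: Compare |C| = 111410 to 276997: satisfied.
The claimed |C| lies below the Hamming bound.


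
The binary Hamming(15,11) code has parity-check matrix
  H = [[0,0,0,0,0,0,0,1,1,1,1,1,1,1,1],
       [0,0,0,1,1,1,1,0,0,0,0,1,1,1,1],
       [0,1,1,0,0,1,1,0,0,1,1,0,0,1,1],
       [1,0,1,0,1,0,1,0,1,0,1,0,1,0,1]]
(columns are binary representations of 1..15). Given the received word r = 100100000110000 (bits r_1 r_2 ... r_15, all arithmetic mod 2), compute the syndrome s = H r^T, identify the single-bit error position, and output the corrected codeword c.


s = (0, 1, 0, 0)^T, error position = 4, corrected codeword c = 100000000110000

Compute s = H r^T mod 2 one row at a time:
  s_1 = 0 + 0 + 1 + 1 + 0 + 0 + 0 + 0 = 2 ≡ 0 (mod 2).
  s_2 = 1 + 0 + 0 + 0 + 0 + 0 + 0 + 0 = 1 ≡ 1 (mod 2).
  s_3 = 0 + 0 + 0 + 0 + 1 + 1 + 0 + 0 = 2 ≡ 0 (mod 2).
  s_4 = 1 + 0 + 0 + 0 + 0 + 1 + 0 + 0 = 2 ≡ 0 (mod 2).
s = (0, 1, 0, 0)^T — this equals column 4 of H (binary 0100), so error is at position 4.
Correct: flip bit 4 of r = 100100000110000 to get c = 100000000110000.


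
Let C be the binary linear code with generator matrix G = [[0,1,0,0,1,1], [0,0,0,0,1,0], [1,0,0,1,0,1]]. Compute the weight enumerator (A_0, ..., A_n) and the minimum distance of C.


Weight distribution: A_0 = 1, A_1 = 1, A_2 = 1, A_3 = 3, A_4 = 2. Minimum distance d = 1.

Enumerate all 2^3 = 8 messages m ∈ F_2^3.
For each, compute codeword c = mG in F_2^6, then tally its weight.
  m = 000 → c = 000000, weight = 0.
  m = 100 → c = 010011, weight = 3.
  m = 010 → c = 000010, weight = 1.
  m = 110 → c = 010001, weight = 2.
  m = 001 → c = 100101, weight = 3.
  m = 101 → c = 110110, weight = 4.
  m = 011 → c = 100111, weight = 4.
  m = 111 → c = 110100, weight = 3.
Tally weights:
  weight 0: 1 codewords.
  weight 1: 1 codewords.
  weight 2: 1 codewords.
  weight 3: 3 codewords.
  weight 4: 2 codewords.
Minimum distance d = smallest w > 0 with A_w > 0 = 1.
Sanity: Σ A_w = 8 = 2^3 = 8 ✓.


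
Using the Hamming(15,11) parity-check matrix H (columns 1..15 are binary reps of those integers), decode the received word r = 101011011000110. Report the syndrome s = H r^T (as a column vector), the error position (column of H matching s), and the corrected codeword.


s = (0, 0, 1, 1)^T, error position = 3, corrected codeword c = 100011011000110

Compute s = H r^T mod 2 one row at a time:
  s_1 = 1 + 1 + 0 + 0 + 0 + 1 + 1 + 0 = 4 ≡ 0 (mod 2).
  s_2 = 0 + 1 + 1 + 0 + 0 + 1 + 1 + 0 = 4 ≡ 0 (mod 2).
  s_3 = 0 + 1 + 1 + 0 + 0 + 0 + 1 + 0 = 3 ≡ 1 (mod 2).
  s_4 = 1 + 1 + 1 + 0 + 1 + 0 + 1 + 0 = 5 ≡ 1 (mod 2).
s = (0, 0, 1, 1)^T — this equals column 3 of H (binary 0011), so error is at position 3.
Correct: flip bit 3 of r = 101011011000110 to get c = 100011011000110.


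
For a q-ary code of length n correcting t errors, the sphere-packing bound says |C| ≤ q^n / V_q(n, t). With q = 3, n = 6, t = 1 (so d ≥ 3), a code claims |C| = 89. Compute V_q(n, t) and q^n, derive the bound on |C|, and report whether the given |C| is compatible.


V_q(n, t) = 13, q^n = 729, Hamming bound = 56, |C| = 89 > bound (violated).

Step 1: Compute V_q(n, t) = Σ_{j=0}^1 C(n, j) (q−1)^j.
  j = 0: C(6,0)·(2)^0 = 1·1 = 1.
  j = 1: C(6,1)·(2)^1 = 6·2 = 12.
  V_q(n, t) = 1 + 12 = 13.
Step 2: q^n = 3^6 = 729.
Step 3: Hamming bound ⌊q^n / V_q(n,t)⌋ = ⌊729/13⌋ = 56.
Step 4: Compare |C| = 89 to 56: violated.
The claimed |C| lies above the Hamming bound, so no 3-ary code of length 6 with d ≥ 3 can have 89 codewords.


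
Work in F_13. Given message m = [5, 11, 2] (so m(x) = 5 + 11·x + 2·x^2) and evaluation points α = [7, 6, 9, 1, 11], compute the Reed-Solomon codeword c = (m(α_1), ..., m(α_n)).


c = [11, 0, 6, 5, 4]

Message polynomial: m(x) = 5 + 11·x + 2·x^2 (mod 13).
For each evaluation point α_i, compute m(α_i) mod 13:
  α_1 = 7: Horner steps 2 → 12 → 11, so m(7) = 11.
  α_2 = 6: Horner steps 2 → 10 → 0, so m(6) = 0.
  α_3 = 9: Horner steps 2 → 3 → 6, so m(9) = 6.
  α_4 = 1: Horner steps 2 → 0 → 5, so m(1) = 5.
  α_5 = 11: Horner steps 2 → 7 → 4, so m(11) = 4.
Codeword c = [11, 0, 6, 5, 4] ∈ F_13^5.


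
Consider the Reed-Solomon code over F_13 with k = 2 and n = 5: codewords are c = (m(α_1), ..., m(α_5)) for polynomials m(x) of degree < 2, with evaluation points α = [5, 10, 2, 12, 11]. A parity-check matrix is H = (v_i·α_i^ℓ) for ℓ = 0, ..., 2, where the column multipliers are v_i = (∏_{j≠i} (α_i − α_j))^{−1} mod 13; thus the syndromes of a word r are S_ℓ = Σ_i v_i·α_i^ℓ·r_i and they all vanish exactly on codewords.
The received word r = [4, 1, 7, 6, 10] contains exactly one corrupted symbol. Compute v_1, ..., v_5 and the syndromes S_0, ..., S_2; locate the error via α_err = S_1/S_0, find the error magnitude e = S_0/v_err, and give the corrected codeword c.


S = (5, 12, 8), error at position 1, error magnitude e = 9, c = [8, 1, 7, 6, 10].

Step 1: column multipliers v_i = (∏_{j≠i}(α_i − α_j))^{−1} mod 13.
  i = 1 (α = 5): (5−10)(5−2)(5−12)(5−11) = (−5)·3·(−7)·(−6) = −630 ≡ 7, so v_1 = 7^{−1} = 2 (mod 13).
  i = 2 (α = 10): (10−5)(10−2)(10−12)(10−11) = 5·8·(−2)·(−1) = 80 ≡ 2, so v_2 = 2^{−1} = 7 (mod 13).
  i = 3 (α = 2): (2−5)(2−10)(2−12)(2−11) = (−3)·(−8)·(−10)·(−9) = 2160 ≡ 2, so v_3 = 2^{−1} = 7 (mod 13).
  i = 4 (α = 12): (12−5)(12−10)(12−2)(12−11) = 7·2·10·1 = 140 ≡ 10, so v_4 = 10^{−1} = 4 (mod 13).
  i = 5 (α = 11): (11−5)(11−10)(11−2)(11−12) = 6·1·9·(−1) = −54 ≡ 11, so v_5 = 11^{−1} = 6 (mod 13).
  v = [2, 7, 7, 4, 6].
Step 2: syndromes of r = [4, 1, 7, 6, 10] (all sums mod 13).
  S_0 = Σ v_i r_i = 2·4 + 7·1 + 7·7 + 4·6 + 6·10 = 148 ≡ 5.
  S_1 = Σ v_i α_i r_i = 2·5·4 + 7·10·1 + 7·2·7 + 4·12·6 + 6·11·10 = 1156 ≡ 12.
  α_i^2 mod 13 = [12, 9, 4, 1, 4].
  S_2 = Σ v_i α_i^2 r_i = 2·12·4 + 7·9·1 + 7·4·7 + 4·1·6 + 6·4·10 = 619 ≡ 8.
  S = (5, 12, 8) ≠ 0, so r is not a codeword (an error is present).
Step 3: locate the error. For a single error e at position i, S_ℓ = v_i·e·α_i^ℓ, so α_err = S_1/S_0.
  S_0^{−1} = 5^{−1} = 8 (mod 13), so α_err = 12·8 = 96 ≡ 5 = α_1. Error position i = 1.
  Consistency check: S_2/S_1 = 8·12 = 96 ≡ 5 = α_err ✓ (single-error assumption holds).
Step 4: error magnitude e = S_0/v_1 = S_0·∏_{j≠1}(α_1 − α_j) = 5·7 = 35 ≡ 9 (mod 13).
Step 5: correct position 1: c_1 = r_1 − e = 4 − 9 ≡ 8 (mod 13). Hence c = [8, 1, 7, 6, 10].
  Check: interpolating c through the α_i gives m(x) = 2 + 9·x (degree < 2) with m(α_i) = c_i for every i, so c is indeed a codeword.


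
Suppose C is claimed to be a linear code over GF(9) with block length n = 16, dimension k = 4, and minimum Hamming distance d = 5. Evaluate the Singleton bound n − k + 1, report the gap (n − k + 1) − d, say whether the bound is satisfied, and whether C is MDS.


Singleton RHS = n − k + 1 = 13, slack = 8, bound satisfied, not MDS.

Singleton bound: d ≤ n − k + 1.
Here n = 16, k = 4, so n − k + 1 = 13.
Given d = 5, check d ≤ 13: YES.
Slack = (n − k + 1) − d = 8.
The code is NOT MDS (slack = 8 > 0).
Description: the claimed parameters are [16, 4, 5]_9; such a code would be non-MDS.


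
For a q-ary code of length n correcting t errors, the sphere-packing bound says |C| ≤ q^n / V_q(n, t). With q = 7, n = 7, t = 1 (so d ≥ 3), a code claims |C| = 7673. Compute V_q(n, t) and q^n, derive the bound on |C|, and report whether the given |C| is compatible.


V_q(n, t) = 43, q^n = 823543, Hamming bound = 19152, |C| = 7673 ≤ bound (satisfied).

Step 1: Compute V_q(n, t) = Σ_{j=0}^1 C(n, j) (q−1)^j.
  j = 0: C(7,0)·(6)^0 = 1·1 = 1.
  j = 1: C(7,1)·(6)^1 = 7·6 = 42.
  V_q(n, t) = 1 + 42 = 43.
Step 2: q^n = 7^7 = 823543.
Step 3: Hamming bound ⌊q^n / V_q(n,t)⌋ = ⌊823543/43⌋ = 19152.
Step 4: Compare |C| = 7673 to 19152: satisfied.
The claimed |C| lies below the Hamming bound.


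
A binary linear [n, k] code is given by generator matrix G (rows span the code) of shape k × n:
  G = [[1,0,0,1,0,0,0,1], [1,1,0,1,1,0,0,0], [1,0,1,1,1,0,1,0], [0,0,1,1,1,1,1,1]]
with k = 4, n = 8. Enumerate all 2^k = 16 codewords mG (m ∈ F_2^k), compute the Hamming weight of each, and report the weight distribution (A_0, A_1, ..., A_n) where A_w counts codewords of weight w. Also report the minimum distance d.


Weight distribution: A_0 = 1, A_2 = 1, A_3 = 4, A_4 = 3, A_5 = 4, A_6 = 3. Minimum distance d = 2.

Enumerate all 2^4 = 16 messages m ∈ F_2^4.
For each, compute codeword c = mG in F_2^8, then tally its weight.
  m = 0000 → c = 00000000, weight = 0.
  m = 1000 → c = 10010001, weight = 3.
  m = 0100 → c = 11011000, weight = 4.
  m = 1100 → c = 01001001, weight = 3.
  m = 0010 → c = 10111010, weight = 5.
  m = 1010 → c = 00101011, weight = 4.
  m = 0110 → c = 01100010, weight = 3.
  m = 1110 → c = 11110011, weight = 6.
  m = 0001 → c = 00111111, weight = 6.
  m = 1001 → c = 10101110, weight = 5.
  m = 0101 → c = 11100111, weight = 6.
  m = 1101 → c = 01110110, weight = 5.
  m = 0011 → c = 10000101, weight = 3.
  m = 1011 → c = 00010100, weight = 2.
  m = 0111 → c = 01011101, weight = 5.
  m = 1111 → c = 11001100, weight = 4.
Tally weights:
  weight 0: 1 codewords.
  weight 2: 1 codewords.
  weight 3: 4 codewords.
  weight 4: 3 codewords.
  weight 5: 4 codewords.
  weight 6: 3 codewords.
Minimum distance d = smallest w > 0 with A_w > 0 = 2.
Sanity: Σ A_w = 16 = 2^4 = 16 ✓.


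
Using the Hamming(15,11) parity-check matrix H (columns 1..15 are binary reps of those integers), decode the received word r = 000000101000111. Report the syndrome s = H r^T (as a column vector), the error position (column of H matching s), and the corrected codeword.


s = (0, 0, 1, 0)^T, error position = 2, corrected codeword c = 010000101000111

Compute s = H r^T mod 2 one row at a time:
  s_1 = 0 + 1 + 0 + 0 + 0 + 1 + 1 + 1 = 4 ≡ 0 (mod 2).
  s_2 = 0 + 0 + 0 + 1 + 0 + 1 + 1 + 1 = 4 ≡ 0 (mod 2).
  s_3 = 0 + 0 + 0 + 1 + 0 + 0 + 1 + 1 = 3 ≡ 1 (mod 2).
  s_4 = 0 + 0 + 0 + 1 + 1 + 0 + 1 + 1 = 4 ≡ 0 (mod 2).
s = (0, 0, 1, 0)^T — this equals column 2 of H (binary 0010), so error is at position 2.
Correct: flip bit 2 of r = 000000101000111 to get c = 010000101000111.


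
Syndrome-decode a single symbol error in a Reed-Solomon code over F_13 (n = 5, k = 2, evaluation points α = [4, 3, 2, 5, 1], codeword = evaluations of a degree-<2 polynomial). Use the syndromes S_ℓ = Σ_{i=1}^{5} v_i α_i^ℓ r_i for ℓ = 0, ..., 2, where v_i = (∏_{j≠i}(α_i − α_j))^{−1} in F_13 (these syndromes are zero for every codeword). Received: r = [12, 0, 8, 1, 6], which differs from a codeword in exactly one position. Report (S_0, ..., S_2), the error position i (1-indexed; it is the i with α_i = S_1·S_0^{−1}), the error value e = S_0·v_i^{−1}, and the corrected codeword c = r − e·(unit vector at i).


S = (4, 12, 10), error at position 2, error magnitude e = 3, c = [12, 10, 8, 1, 6].

Step 1: column multipliers v_i = (∏_{j≠i}(α_i − α_j))^{−1} mod 13.
  i = 1 (α = 4): (4−3)(4−2)(4−5)(4−1) = 1·2·(−1)·3 = −6 ≡ 7, so v_1 = 7^{−1} = 2 (mod 13).
  i = 2 (α = 3): (3−4)(3−2)(3−5)(3−1) = (−1)·1·(−2)·2 = 4 ≡ 4, so v_2 = 4^{−1} = 10 (mod 13).
  i = 3 (α = 2): (2−4)(2−3)(2−5)(2−1) = (−2)·(−1)·(−3)·1 = −6 ≡ 7, so v_3 = 7^{−1} = 2 (mod 13).
  i = 4 (α = 5): (5−4)(5−3)(5−2)(5−1) = 1·2·3·4 = 24 ≡ 11, so v_4 = 11^{−1} = 6 (mod 13).
  i = 5 (α = 1): (1−4)(1−3)(1−2)(1−5) = (−3)·(−2)·(−1)·(−4) = 24 ≡ 11, so v_5 = 11^{−1} = 6 (mod 13).
  v = [2, 10, 2, 6, 6].
Step 2: syndromes of r = [12, 0, 8, 1, 6] (all sums mod 13).
  S_0 = Σ v_i r_i = 2·12 + 10·0 + 2·8 + 6·1 + 6·6 = 82 ≡ 4.
  S_1 = Σ v_i α_i r_i = 2·4·12 + 10·3·0 + 2·2·8 + 6·5·1 + 6·1·6 = 194 ≡ 12.
  α_i^2 mod 13 = [3, 9, 4, 12, 1].
  S_2 = Σ v_i α_i^2 r_i = 2·3·12 + 10·9·0 + 2·4·8 + 6·12·1 + 6·1·6 = 244 ≡ 10.
  S = (4, 12, 10) ≠ 0, so r is not a codeword (an error is present).
Step 3: locate the error. For a single error e at position i, S_ℓ = v_i·e·α_i^ℓ, so α_err = S_1/S_0.
  S_0^{−1} = 4^{−1} = 10 (mod 13), so α_err = 12·10 = 120 ≡ 3 = α_2. Error position i = 2.
  Consistency check: S_2/S_1 = 10·12 = 120 ≡ 3 = α_err ✓ (single-error assumption holds).
Step 4: error magnitude e = S_0/v_2 = S_0·∏_{j≠2}(α_2 − α_j) = 4·4 = 16 ≡ 3 (mod 13).
Step 5: correct position 2: c_2 = r_2 − e = 0 − 3 ≡ 10 (mod 13). Hence c = [12, 10, 8, 1, 6].
  Check: interpolating c through the α_i gives m(x) = 4 + 2·x (degree < 2) with m(α_i) = c_i for every i, so c is indeed a codeword.


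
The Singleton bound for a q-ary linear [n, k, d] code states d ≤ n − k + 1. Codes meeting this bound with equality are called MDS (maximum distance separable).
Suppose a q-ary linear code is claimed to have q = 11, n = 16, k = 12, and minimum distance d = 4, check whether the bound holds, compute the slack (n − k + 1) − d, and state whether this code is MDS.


Singleton RHS = n − k + 1 = 5, slack = 1, bound satisfied, not MDS.

Singleton bound: d ≤ n − k + 1.
Here n = 16, k = 12, so n − k + 1 = 5.
Given d = 4, check d ≤ 5: YES.
Slack = (n − k + 1) − d = 1.
The code is NOT MDS (slack = 1 > 0).
Description: the claimed parameters are [16, 12, 4]_11; such a code would be non-MDS.


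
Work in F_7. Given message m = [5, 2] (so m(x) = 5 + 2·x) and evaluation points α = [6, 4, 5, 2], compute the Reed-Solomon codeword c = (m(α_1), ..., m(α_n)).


c = [3, 6, 1, 2]

Message polynomial: m(x) = 5 + 2·x (mod 7).
For each evaluation point α_i, compute m(α_i) mod 7:
  α_1 = 6: Horner steps 2 → 3, so m(6) = 3.
  α_2 = 4: Horner steps 2 → 6, so m(4) = 6.
  α_3 = 5: Horner steps 2 → 1, so m(5) = 1.
  α_4 = 2: Horner steps 2 → 2, so m(2) = 2.
Codeword c = [3, 6, 1, 2] ∈ F_7^4.


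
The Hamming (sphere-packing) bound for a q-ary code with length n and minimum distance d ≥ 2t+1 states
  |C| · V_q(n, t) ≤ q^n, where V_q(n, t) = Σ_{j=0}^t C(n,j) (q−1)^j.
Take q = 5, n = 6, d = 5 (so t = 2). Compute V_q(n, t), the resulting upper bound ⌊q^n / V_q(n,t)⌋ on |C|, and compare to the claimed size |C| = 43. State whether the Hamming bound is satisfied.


V_q(n, t) = 265, q^n = 15625, Hamming bound = 58, |C| = 43 ≤ bound (satisfied).

Step 1: Compute V_q(n, t) = Σ_{j=0}^2 C(n, j) (q−1)^j.
  j = 0: C(6,0)·(4)^0 = 1·1 = 1.
  j = 1: C(6,1)·(4)^1 = 6·4 = 24.
  j = 2: C(6,2)·(4)^2 = 15·16 = 240.
  V_q(n, t) = 1 + 24 + 240 = 265.
Step 2: q^n = 5^6 = 15625.
Step 3: Hamming bound ⌊q^n / V_q(n,t)⌋ = ⌊15625/265⌋ = 58.
Step 4: Compare |C| = 43 to 58: satisfied.
The claimed |C| lies below the Hamming bound.


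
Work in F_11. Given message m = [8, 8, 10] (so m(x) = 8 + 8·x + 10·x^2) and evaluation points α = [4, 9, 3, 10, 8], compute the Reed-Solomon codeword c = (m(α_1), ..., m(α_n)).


c = [2, 10, 1, 10, 8]

Message polynomial: m(x) = 8 + 8·x + 10·x^2 (mod 11).
For each evaluation point α_i, compute m(α_i) mod 11:
  α_1 = 4: Horner steps 10 → 4 → 2, so m(4) = 2.
  α_2 = 9: Horner steps 10 → 10 → 10, so m(9) = 10.
  α_3 = 3: Horner steps 10 → 5 → 1, so m(3) = 1.
  α_4 = 10: Horner steps 10 → 9 → 10, so m(10) = 10.
  α_5 = 8: Horner steps 10 → 0 → 8, so m(8) = 8.
Codeword c = [2, 10, 1, 10, 8] ∈ F_11^5.


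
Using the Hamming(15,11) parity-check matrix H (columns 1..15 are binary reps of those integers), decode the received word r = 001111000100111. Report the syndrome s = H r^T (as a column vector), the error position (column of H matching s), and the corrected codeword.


s = (0, 0, 1, 0)^T, error position = 2, corrected codeword c = 011111000100111

Compute s = H r^T mod 2 one row at a time:
  s_1 = 0 + 0 + 1 + 0 + 0 + 1 + 1 + 1 = 4 ≡ 0 (mod 2).
  s_2 = 1 + 1 + 1 + 0 + 0 + 1 + 1 + 1 = 6 ≡ 0 (mod 2).
  s_3 = 0 + 1 + 1 + 0 + 1 + 0 + 1 + 1 = 5 ≡ 1 (mod 2).
  s_4 = 0 + 1 + 1 + 0 + 0 + 0 + 1 + 1 = 4 ≡ 0 (mod 2).
s = (0, 0, 1, 0)^T — this equals column 2 of H (binary 0010), so error is at position 2.
Correct: flip bit 2 of r = 001111000100111 to get c = 011111000100111.


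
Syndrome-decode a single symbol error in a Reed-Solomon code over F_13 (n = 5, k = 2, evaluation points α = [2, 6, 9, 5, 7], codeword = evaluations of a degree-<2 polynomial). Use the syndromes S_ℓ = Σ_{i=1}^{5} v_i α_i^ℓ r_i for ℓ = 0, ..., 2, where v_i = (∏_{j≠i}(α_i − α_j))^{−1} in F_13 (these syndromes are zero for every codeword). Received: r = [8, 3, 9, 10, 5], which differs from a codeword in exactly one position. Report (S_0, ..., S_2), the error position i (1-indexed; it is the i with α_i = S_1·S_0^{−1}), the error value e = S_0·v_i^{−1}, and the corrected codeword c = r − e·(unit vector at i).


S = (11, 3, 2), error at position 4, error magnitude e = 9, c = [8, 3, 9, 1, 5].

Step 1: column multipliers v_i = (∏_{j≠i}(α_i − α_j))^{−1} mod 13.
  i = 1 (α = 2): (2−6)(2−9)(2−5)(2−7) = (−4)·(−7)·(−3)·(−5) = 420 ≡ 4, so v_1 = 4^{−1} = 10 (mod 13).
  i = 2 (α = 6): (6−2)(6−9)(6−5)(6−7) = 4·(−3)·1·(−1) = 12 ≡ 12, so v_2 = 12^{−1} = 12 (mod 13).
  i = 3 (α = 9): (9−2)(9−6)(9−5)(9−7) = 7·3·4·2 = 168 ≡ 12, so v_3 = 12^{−1} = 12 (mod 13).
  i = 4 (α = 5): (5−2)(5−6)(5−9)(5−7) = 3·(−1)·(−4)·(−2) = −24 ≡ 2, so v_4 = 2^{−1} = 7 (mod 13).
  i = 5 (α = 7): (7−2)(7−6)(7−9)(7−5) = 5·1·(−2)·2 = −20 ≡ 6, so v_5 = 6^{−1} = 11 (mod 13).
  v = [10, 12, 12, 7, 11].
Step 2: syndromes of r = [8, 3, 9, 10, 5] (all sums mod 13).
  S_0 = Σ v_i r_i = 10·8 + 12·3 + 12·9 + 7·10 + 11·5 = 349 ≡ 11.
  S_1 = Σ v_i α_i r_i = 10·2·8 + 12·6·3 + 12·9·9 + 7·5·10 + 11·7·5 = 2083 ≡ 3.
  α_i^2 mod 13 = [4, 10, 3, 12, 10].
  S_2 = Σ v_i α_i^2 r_i = 10·4·8 + 12·10·3 + 12·3·9 + 7·12·10 + 11·10·5 = 2394 ≡ 2.
  S = (11, 3, 2) ≠ 0, so r is not a codeword (an error is present).
Step 3: locate the error. For a single error e at position i, S_ℓ = v_i·e·α_i^ℓ, so α_err = S_1/S_0.
  S_0^{−1} = 11^{−1} = 6 (mod 13), so α_err = 3·6 = 18 ≡ 5 = α_4. Error position i = 4.
  Consistency check: S_2/S_1 = 2·9 = 18 ≡ 5 = α_err ✓ (single-error assumption holds).
Step 4: error magnitude e = S_0/v_4 = S_0·∏_{j≠4}(α_4 − α_j) = 11·2 = 22 ≡ 9 (mod 13).
Step 5: correct position 4: c_4 = r_4 − e = 10 − 9 ≡ 1 (mod 13). Hence c = [8, 3, 9, 1, 5].
  Check: interpolating c through the α_i gives m(x) = 4 + 2·x (degree < 2) with m(α_i) = c_i for every i, so c is indeed a codeword.


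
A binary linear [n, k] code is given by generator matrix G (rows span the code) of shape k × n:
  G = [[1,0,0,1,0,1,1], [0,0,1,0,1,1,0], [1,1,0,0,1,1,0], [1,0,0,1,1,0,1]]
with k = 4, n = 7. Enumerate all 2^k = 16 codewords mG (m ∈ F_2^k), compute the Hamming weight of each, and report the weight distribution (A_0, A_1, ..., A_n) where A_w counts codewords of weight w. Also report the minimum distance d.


Weight distribution: A_0 = 1, A_1 = 1, A_2 = 2, A_3 = 2, A_4 = 5, A_5 = 5. Minimum distance d = 1.

Enumerate all 2^4 = 16 messages m ∈ F_2^4.
For each, compute codeword c = mG in F_2^7, then tally its weight.
  m = 0000 → c = 0000000, weight = 0.
  m = 1000 → c = 1001011, weight = 4.
  m = 0100 → c = 0010110, weight = 3.
  m = 1100 → c = 1011101, weight = 5.
  m = 0010 → c = 1100110, weight = 4.
  m = 1010 → c = 0101101, weight = 4.
  m = 0110 → c = 1110000, weight = 3.
  m = 1110 → c = 0111011, weight = 5.
  m = 0001 → c = 1001101, weight = 4.
  m = 1001 → c = 0000110, weight = 2.
  m = 0101 → c = 1011011, weight = 5.
  m = 1101 → c = 0010000, weight = 1.
  m = 0011 → c = 0101011, weight = 4.
  m = 1011 → c = 1100000, weight = 2.
  m = 0111 → c = 0111101, weight = 5.
  m = 1111 → c = 1110110, weight = 5.
Tally weights:
  weight 0: 1 codewords.
  weight 1: 1 codewords.
  weight 2: 2 codewords.
  weight 3: 2 codewords.
  weight 4: 5 codewords.
  weight 5: 5 codewords.
Minimum distance d = smallest w > 0 with A_w > 0 = 1.
Sanity: Σ A_w = 16 = 2^4 = 16 ✓.


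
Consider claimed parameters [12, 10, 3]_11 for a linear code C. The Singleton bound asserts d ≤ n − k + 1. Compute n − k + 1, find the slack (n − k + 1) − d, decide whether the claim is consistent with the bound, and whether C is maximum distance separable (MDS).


Singleton RHS = n − k + 1 = 3, slack = 0, bound satisfied, MDS.

Singleton bound: d ≤ n − k + 1.
Here n = 12, k = 10, so n − k + 1 = 3.
Given d = 3, check d ≤ 3: YES.
Slack = (n − k + 1) − d = 0.
The code is MDS (slack = 0).
Description: the claimed parameters are [12, 10, 3]_11; such a code would be MDS (meets Singleton bound).


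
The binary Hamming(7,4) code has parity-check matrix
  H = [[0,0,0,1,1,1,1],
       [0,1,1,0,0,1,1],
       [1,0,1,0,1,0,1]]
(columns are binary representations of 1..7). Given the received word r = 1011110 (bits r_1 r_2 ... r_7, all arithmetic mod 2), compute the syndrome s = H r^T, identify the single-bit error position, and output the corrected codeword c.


s = (1, 0, 1)^T, error position = 5, corrected codeword c = 1011010

Compute s = H r^T mod 2 one row at a time:
  s_1 = 1 + 1 + 1 + 0 = 3 ≡ 1 (mod 2).
  s_2 = 0 + 1 + 1 + 0 = 2 ≡ 0 (mod 2).
  s_3 = 1 + 1 + 1 + 0 = 3 ≡ 1 (mod 2).
s = (1, 0, 1)^T — this equals column 5 of H (binary 101), so error is at position 5.
Correct: flip bit 5 of r = 1011110 to get c = 1011010.
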